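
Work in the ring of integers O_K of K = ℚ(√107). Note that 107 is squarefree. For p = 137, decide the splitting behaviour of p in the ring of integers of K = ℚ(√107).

107 mod 4 = 3, hence disc K = 4·107 = 428 and O_K = ℤ[√107].
disc(K) = 428 is not divisible by 137; 137 is unramified.
Legendre symbol by Euler's criterion: (107/137) ≡ 107^68 ≡ 1 (mod 137), i.e. (107/137) = 1.
d is a quadratic residue mod p, hence 137 splits in O_K.

p splits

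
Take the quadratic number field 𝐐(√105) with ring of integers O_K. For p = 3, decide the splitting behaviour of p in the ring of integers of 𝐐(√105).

ramified — (3) = 𝔭²

d = 105 ≡ 1 (mod 4), so O_K = ℤ[(1+√105)/2] and disc(K) = d = 105.
disc(K) = 105 = 3·35, so p = 3 is ramified.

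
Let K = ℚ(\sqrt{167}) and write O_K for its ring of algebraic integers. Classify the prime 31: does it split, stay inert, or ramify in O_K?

d = 167 ≡ 3 (mod 4), so O_K = ℤ[√167] and disc(K) = 4d = 668.
31 ∤ 668, so 31 is unramified.
Euler's criterion: 167^15 mod 31 = 30. Thus (167|31) = -1.
d is a non-residue mod p, hence 31 remains inert in O_K.

inert — (31) stays prime in O_K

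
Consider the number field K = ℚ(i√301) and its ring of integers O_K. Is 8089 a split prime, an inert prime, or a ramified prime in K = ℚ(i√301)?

-301 mod 4 = 3, hence disc K = 4·(-301) = -1204 and O_K = ℤ[√-301].
disc(K) = -1204 is not divisible by 8089; 8089 is unramified.
Legendre symbol by Euler's criterion: (-301/8089) ≡ (-301)^4044 ≡ 8088 (mod 8089), i.e. (-301/8089) = -1.
Legendre symbol -1 ⇒ 8089 is inert.

inert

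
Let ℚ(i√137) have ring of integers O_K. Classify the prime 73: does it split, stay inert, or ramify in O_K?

73 splits in O_K

Since -137 ≢ 1 mod 4, the ring of integers is ℤ[√-137] with discriminant 4·(-137) = -548.
Since gcd(73, -548) = 1 the prime 73 does not ramify.
Euler's criterion: (-137)^36 mod 73 = 1. Thus (-137|73) = 1.
d is a quadratic residue mod p, hence 73 splits in O_K.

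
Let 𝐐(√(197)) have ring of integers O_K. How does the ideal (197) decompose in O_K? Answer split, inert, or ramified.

197 mod 4 = 1, hence disc K = 197 and O_K = ℤ[(1+√197)/2].
Ramification test: 197 | 197. The prime 197 ramifies in K.

ramified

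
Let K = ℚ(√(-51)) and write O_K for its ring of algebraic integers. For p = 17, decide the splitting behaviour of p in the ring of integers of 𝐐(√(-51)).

ramified — (17) = 𝔭²

d = -51 ≡ 1 (mod 4), so O_K = ℤ[(1+√-51)/2] and disc(K) = d = -51.
disc(K) = -51 = 17·(-3), so p = 17 is ramified.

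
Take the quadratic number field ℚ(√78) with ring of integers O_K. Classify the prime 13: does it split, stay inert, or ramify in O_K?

Since 78 ≢ 1 mod 4, the ring of integers is ℤ[√78] with discriminant 4·78 = 312.
disc(K) = 312 = 13·24, so p = 13 is ramified.

ramified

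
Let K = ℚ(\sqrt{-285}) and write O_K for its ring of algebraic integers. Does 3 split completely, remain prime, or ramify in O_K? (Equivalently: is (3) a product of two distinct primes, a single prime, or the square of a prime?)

-285 mod 4 = 3, hence disc K = 4·(-285) = -1140 and O_K = ℤ[√-285].
disc(K) = -1140 = 3·(-380), so p = 3 is ramified.

ramified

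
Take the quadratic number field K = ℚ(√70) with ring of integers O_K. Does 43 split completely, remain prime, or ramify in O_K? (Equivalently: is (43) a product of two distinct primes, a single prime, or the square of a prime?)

d = 70 ≡ 2 (mod 4), so O_K = ℤ[√70] and disc(K) = 4d = 280.
Since gcd(43, 280) = 1 the prime 43 does not ramify.
(70/43) = 27^21 mod 43 = 42, giving Legendre symbol -1.
(70/43) = -1, so 43 is inert.

inert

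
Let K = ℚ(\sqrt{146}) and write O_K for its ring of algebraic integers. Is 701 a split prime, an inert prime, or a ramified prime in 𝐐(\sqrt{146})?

p splits

d = 146 ≡ 2 (mod 4), so O_K = ℤ[√146] and disc(K) = 4d = 584.
701 ∤ 584, so 701 is unramified.
Compute (146/701) via Euler: 146^((701-1)/2) mod 701 = 1, so (146/701) = 1.
Legendre symbol 1 ⇒ 701 is split.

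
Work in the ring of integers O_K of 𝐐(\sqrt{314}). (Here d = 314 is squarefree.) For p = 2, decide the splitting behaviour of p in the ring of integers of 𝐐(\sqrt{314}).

ramifies in O_K

d = 314 ≡ 2 (mod 4), so O_K = ℤ[√314] and disc(K) = 4d = 1256.
disc(K) = 1256 = 2·628, so p = 2 is ramified.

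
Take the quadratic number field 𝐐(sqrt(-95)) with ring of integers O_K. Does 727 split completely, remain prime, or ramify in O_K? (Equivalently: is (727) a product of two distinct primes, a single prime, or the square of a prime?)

d = -95 ≡ 1 (mod 4), so O_K = ℤ[(1+√-95)/2] and disc(K) = d = -95.
Since gcd(727, -95) = 1 the prime 727 does not ramify.
Euler's criterion: (-95)^363 mod 727 = 726. Thus (-95|727) = -1.
(-95/727) = -1, so 727 is inert.

inert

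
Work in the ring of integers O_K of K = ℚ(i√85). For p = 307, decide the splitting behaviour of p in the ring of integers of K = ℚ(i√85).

Since -85 ≢ 1 mod 4, the ring of integers is ℤ[√-85] with discriminant 4·(-85) = -340.
307 ∤ -340, so 307 is unramified.
Legendre symbol by Euler's criterion: (-85/307) ≡ (-85)^153 ≡ 1 (mod 307), i.e. (-85/307) = 1.
(-85/307) = 1, so 307 splits.

split — (307) = 𝔭₁𝔭₂ with 𝔭₁ ≠ 𝔭₂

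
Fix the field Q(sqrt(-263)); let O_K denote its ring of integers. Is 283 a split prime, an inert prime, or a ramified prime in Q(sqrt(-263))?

-263 mod 4 = 1, hence disc K = -263 and O_K = ℤ[(1+√-263)/2].
Since gcd(283, -263) = 1 the prime 283 does not ramify.
Legendre symbol by Euler's criterion: (-263/283) ≡ (-263)^141 ≡ 282 (mod 283), i.e. (-263/283) = -1.
d is a non-residue mod p, hence 283 remains inert in O_K.

p is inert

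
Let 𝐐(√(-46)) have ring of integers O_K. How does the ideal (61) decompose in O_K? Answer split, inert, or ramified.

-46 mod 4 = 2, hence disc K = 4·(-46) = -184 and O_K = ℤ[√-46].
61 ∤ -184, so 61 is unramified.
Euler's criterion: (-46)^30 mod 61 = 1. Thus (-46|61) = 1.
d is a quadratic residue mod p, hence 61 splits in O_K.

p splits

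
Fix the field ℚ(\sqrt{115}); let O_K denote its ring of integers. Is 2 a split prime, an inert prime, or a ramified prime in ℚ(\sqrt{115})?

115 mod 4 = 3, hence disc K = 4·115 = 460 and O_K = ℤ[√115].
disc(K) = 460 = 2·230, so p = 2 is ramified.

ramified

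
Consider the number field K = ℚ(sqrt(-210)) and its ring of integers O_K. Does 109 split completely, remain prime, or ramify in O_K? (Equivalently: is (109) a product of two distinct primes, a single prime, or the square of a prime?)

inert — (109) stays prime in O_K

d = -210 ≡ 2 (mod 4), so O_K = ℤ[√-210] and disc(K) = 4d = -840.
Since gcd(109, -840) = 1 the prime 109 does not ramify.
Compute (-210/109) via Euler: 8^((109-1)/2) mod 109 = 108, so (-210/109) = -1.
(-210/109) = -1, so 109 is inert.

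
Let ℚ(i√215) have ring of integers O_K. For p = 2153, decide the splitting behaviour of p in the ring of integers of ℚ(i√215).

2153 splits in O_K

Since -215 ≡ 1 mod 4, the ring of integers is ℤ[(1+√-215)/2] with discriminant -215.
2153 ∤ -215, so 2153 is unramified.
Legendre symbol by Euler's criterion: (-215/2153) ≡ (-215)^1076 ≡ 1 (mod 2153), i.e. (-215/2153) = 1.
(-215/2153) = 1, so 2153 splits.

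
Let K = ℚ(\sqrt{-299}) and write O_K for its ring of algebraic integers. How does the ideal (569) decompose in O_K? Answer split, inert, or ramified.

d = -299 ≡ 1 (mod 4), so O_K = ℤ[(1+√-299)/2] and disc(K) = d = -299.
569 ∤ -299, so 569 is unramified.
(-299/569) = 270^284 mod 569 = 568, giving Legendre symbol -1.
d is a non-residue mod p, hence 569 remains inert in O_K.

569 remains inert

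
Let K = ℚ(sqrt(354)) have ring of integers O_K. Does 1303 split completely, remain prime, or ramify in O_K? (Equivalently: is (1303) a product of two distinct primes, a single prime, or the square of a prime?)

p splits

Since 354 ≢ 1 mod 4, the ring of integers is ℤ[√354] with discriminant 4·354 = 1416.
Since gcd(1303, 1416) = 1 the prime 1303 does not ramify.
Euler's criterion: 354^651 mod 1303 = 1. Thus (354|1303) = 1.
d is a quadratic residue mod p, hence 1303 splits in O_K.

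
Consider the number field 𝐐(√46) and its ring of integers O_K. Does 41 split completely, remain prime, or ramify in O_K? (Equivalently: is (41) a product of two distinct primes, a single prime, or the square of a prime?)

41 splits in O_K

d = 46 ≡ 2 (mod 4), so O_K = ℤ[√46] and disc(K) = 4d = 184.
41 ∤ 184, so 41 is unramified.
Compute (46/41) via Euler: 5^((41-1)/2) mod 41 = 1, so (46/41) = 1.
d is a quadratic residue mod p, hence 41 splits in O_K.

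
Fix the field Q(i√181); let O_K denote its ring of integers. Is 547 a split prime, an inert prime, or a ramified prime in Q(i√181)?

-181 mod 4 = 3, hence disc K = 4·(-181) = -724 and O_K = ℤ[√-181].
disc(K) = -724 is not divisible by 547; 547 is unramified.
Compute (-181/547) via Euler: 366^((547-1)/2) mod 547 = 546, so (-181/547) = -1.
(-181/547) = -1, so 547 is inert.

inert — (547) stays prime in O_K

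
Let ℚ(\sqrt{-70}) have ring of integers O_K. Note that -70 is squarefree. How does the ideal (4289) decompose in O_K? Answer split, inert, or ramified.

inert — (4289) stays prime in O_K

-70 mod 4 = 2, hence disc K = 4·(-70) = -280 and O_K = ℤ[√-70].
Since gcd(4289, -280) = 1 the prime 4289 does not ramify.
Compute (-70/4289) via Euler: 4219^((4289-1)/2) mod 4289 = 4288, so (-70/4289) = -1.
Legendre symbol -1 ⇒ 4289 is inert.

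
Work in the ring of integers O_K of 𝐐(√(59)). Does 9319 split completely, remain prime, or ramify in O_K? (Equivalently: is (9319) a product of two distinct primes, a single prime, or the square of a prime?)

9319 splits in O_K

59 mod 4 = 3, hence disc K = 4·59 = 236 and O_K = ℤ[√59].
Since gcd(9319, 236) = 1 the prime 9319 does not ramify.
Legendre symbol by Euler's criterion: (59/9319) ≡ 59^4659 ≡ 1 (mod 9319), i.e. (59/9319) = 1.
d is a quadratic residue mod p, hence 9319 splits in O_K.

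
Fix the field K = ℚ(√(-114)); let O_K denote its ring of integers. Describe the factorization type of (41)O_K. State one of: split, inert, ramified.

Since -114 ≢ 1 mod 4, the ring of integers is ℤ[√-114] with discriminant 4·(-114) = -456.
Since gcd(41, -456) = 1 the prime 41 does not ramify.
Legendre symbol by Euler's criterion: (-114/41) ≡ (-114)^20 ≡ 1 (mod 41), i.e. (-114/41) = 1.
d is a quadratic residue mod p, hence 41 splits in O_K.

splits completely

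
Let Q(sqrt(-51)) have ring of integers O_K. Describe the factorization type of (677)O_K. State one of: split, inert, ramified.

split

Since -51 ≡ 1 mod 4, the ring of integers is ℤ[(1+√-51)/2] with discriminant -51.
disc(K) = -51 is not divisible by 677; 677 is unramified.
Legendre symbol by Euler's criterion: (-51/677) ≡ (-51)^338 ≡ 1 (mod 677), i.e. (-51/677) = 1.
(-51/677) = 1, so 677 splits.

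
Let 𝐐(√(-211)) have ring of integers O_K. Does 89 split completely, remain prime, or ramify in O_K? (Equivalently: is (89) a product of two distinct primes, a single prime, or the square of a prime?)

inert — (89) stays prime in O_K

d = -211 ≡ 1 (mod 4), so O_K = ℤ[(1+√-211)/2] and disc(K) = d = -211.
disc(K) = -211 is not divisible by 89; 89 is unramified.
(-211/89) = 56^44 mod 89 = 88, giving Legendre symbol -1.
d is a non-residue mod p, hence 89 remains inert in O_K.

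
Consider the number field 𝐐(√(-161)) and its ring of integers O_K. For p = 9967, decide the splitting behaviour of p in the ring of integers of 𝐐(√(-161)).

splits completely

Since -161 ≢ 1 mod 4, the ring of integers is ℤ[√-161] with discriminant 4·(-161) = -644.
Since gcd(9967, -644) = 1 the prime 9967 does not ramify.
Legendre symbol by Euler's criterion: (-161/9967) ≡ (-161)^4983 ≡ 1 (mod 9967), i.e. (-161/9967) = 1.
Legendre symbol 1 ⇒ 9967 is split.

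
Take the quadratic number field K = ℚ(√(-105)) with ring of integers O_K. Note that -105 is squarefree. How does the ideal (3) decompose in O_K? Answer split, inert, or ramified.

ramifies in O_K

-105 mod 4 = 3, hence disc K = 4·(-105) = -420 and O_K = ℤ[√-105].
Ramification test: 3 | -420. The prime 3 ramifies in K.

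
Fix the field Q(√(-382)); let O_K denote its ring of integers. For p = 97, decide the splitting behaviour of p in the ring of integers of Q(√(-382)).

97 splits in O_K

d = -382 ≡ 2 (mod 4), so O_K = ℤ[√-382] and disc(K) = 4d = -1528.
97 ∤ -1528, so 97 is unramified.
Euler's criterion: (-382)^48 mod 97 = 1. Thus (-382|97) = 1.
Legendre symbol 1 ⇒ 97 is split.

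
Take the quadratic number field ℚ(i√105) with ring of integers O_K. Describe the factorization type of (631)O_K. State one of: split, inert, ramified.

inert

d = -105 ≡ 3 (mod 4), so O_K = ℤ[√-105] and disc(K) = 4d = -420.
631 ∤ -420, so 631 is unramified.
Euler's criterion: (-105)^315 mod 631 = 630. Thus (-105|631) = -1.
Legendre symbol -1 ⇒ 631 is inert.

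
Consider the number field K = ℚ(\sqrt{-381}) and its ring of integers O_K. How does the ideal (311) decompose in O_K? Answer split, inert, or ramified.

311 remains inert

-381 mod 4 = 3, hence disc K = 4·(-381) = -1524 and O_K = ℤ[√-381].
311 ∤ -1524, so 311 is unramified.
Euler's criterion: (-381)^155 mod 311 = 310. Thus (-381|311) = -1.
(-381/311) = -1, so 311 is inert.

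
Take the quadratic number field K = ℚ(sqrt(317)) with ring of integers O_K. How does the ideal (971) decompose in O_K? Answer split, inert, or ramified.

317 mod 4 = 1, hence disc K = 317 and O_K = ℤ[(1+√317)/2].
Since gcd(971, 317) = 1 the prime 971 does not ramify.
Compute (317/971) via Euler: 317^((971-1)/2) mod 971 = 970, so (317/971) = -1.
(317/971) = -1, so 971 is inert.

remains prime (inert)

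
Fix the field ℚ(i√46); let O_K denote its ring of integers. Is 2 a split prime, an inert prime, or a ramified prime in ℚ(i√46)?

Since -46 ≢ 1 mod 4, the ring of integers is ℤ[√-46] with discriminant 4·(-46) = -184.
2 divides disc(K) = -184, so 2 ramifies.

ramified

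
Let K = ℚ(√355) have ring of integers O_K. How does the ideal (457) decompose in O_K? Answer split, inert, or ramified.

split

d = 355 ≡ 3 (mod 4), so O_K = ℤ[√355] and disc(K) = 4d = 1420.
Since gcd(457, 1420) = 1 the prime 457 does not ramify.
(355/457) = 355^228 mod 457 = 1, giving Legendre symbol 1.
Legendre symbol 1 ⇒ 457 is split.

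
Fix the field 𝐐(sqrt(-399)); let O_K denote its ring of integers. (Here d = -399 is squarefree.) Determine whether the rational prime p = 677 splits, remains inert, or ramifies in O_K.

d = -399 ≡ 1 (mod 4), so O_K = ℤ[(1+√-399)/2] and disc(K) = d = -399.
disc(K) = -399 is not divisible by 677; 677 is unramified.
Compute (-399/677) via Euler: 278^((677-1)/2) mod 677 = 676, so (-399/677) = -1.
Legendre symbol -1 ⇒ 677 is inert.

677 remains inert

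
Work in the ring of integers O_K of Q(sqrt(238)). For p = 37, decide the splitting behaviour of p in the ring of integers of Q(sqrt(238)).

Since 238 ≢ 1 mod 4, the ring of integers is ℤ[√238] with discriminant 4·238 = 952.
Since gcd(37, 952) = 1 the prime 37 does not ramify.
(238/37) = 16^18 mod 37 = 1, giving Legendre symbol 1.
d is a quadratic residue mod p, hence 37 splits in O_K.

p splits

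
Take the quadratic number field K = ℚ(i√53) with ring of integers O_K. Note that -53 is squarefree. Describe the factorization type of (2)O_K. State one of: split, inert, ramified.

2 is ramified

-53 mod 4 = 3, hence disc K = 4·(-53) = -212 and O_K = ℤ[√-53].
2 divides disc(K) = -212, so 2 ramifies.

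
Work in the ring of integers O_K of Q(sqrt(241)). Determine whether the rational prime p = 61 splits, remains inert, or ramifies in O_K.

241 mod 4 = 1, hence disc K = 241 and O_K = ℤ[(1+√241)/2].
61 ∤ 241, so 61 is unramified.
Legendre symbol by Euler's criterion: (241/61) ≡ 241^30 ≡ 1 (mod 61), i.e. (241/61) = 1.
Legendre symbol 1 ⇒ 61 is split.

61 splits in O_K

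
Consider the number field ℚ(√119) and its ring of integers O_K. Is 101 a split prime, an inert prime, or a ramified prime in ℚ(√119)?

119 mod 4 = 3, hence disc K = 4·119 = 476 and O_K = ℤ[√119].
101 ∤ 476, so 101 is unramified.
Compute (119/101) via Euler: 18^((101-1)/2) mod 101 = 100, so (119/101) = -1.
d is a non-residue mod p, hence 101 remains inert in O_K.

inert — (101) stays prime in O_K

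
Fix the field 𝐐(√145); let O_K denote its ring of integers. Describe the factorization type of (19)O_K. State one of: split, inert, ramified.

Since 145 ≡ 1 mod 4, the ring of integers is ℤ[(1+√145)/2] with discriminant 145.
disc(K) = 145 is not divisible by 19; 19 is unramified.
Euler's criterion: 145^9 mod 19 = 18. Thus (145|19) = -1.
Legendre symbol -1 ⇒ 19 is inert.

p is inert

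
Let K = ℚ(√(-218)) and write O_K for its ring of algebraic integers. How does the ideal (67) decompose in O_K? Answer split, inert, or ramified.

inert — (67) stays prime in O_K

Since -218 ≢ 1 mod 4, the ring of integers is ℤ[√-218] with discriminant 4·(-218) = -872.
67 ∤ -872, so 67 is unramified.
Compute (-218/67) via Euler: 50^((67-1)/2) mod 67 = 66, so (-218/67) = -1.
Legendre symbol -1 ⇒ 67 is inert.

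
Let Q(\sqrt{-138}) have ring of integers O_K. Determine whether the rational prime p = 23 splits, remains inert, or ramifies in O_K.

Since -138 ≢ 1 mod 4, the ring of integers is ℤ[√-138] with discriminant 4·(-138) = -552.
disc(K) = -552 = 23·(-24), so p = 23 is ramified.

23 is ramified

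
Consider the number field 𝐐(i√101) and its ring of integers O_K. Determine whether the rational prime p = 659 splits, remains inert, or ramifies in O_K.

splits completely

-101 mod 4 = 3, hence disc K = 4·(-101) = -404 and O_K = ℤ[√-101].
disc(K) = -404 is not divisible by 659; 659 is unramified.
Compute (-101/659) via Euler: 558^((659-1)/2) mod 659 = 1, so (-101/659) = 1.
d is a quadratic residue mod p, hence 659 splits in O_K.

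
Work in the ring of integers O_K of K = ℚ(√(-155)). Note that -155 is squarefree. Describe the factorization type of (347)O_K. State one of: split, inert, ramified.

split

d = -155 ≡ 1 (mod 4), so O_K = ℤ[(1+√-155)/2] and disc(K) = d = -155.
347 ∤ -155, so 347 is unramified.
Compute (-155/347) via Euler: 192^((347-1)/2) mod 347 = 1, so (-155/347) = 1.
d is a quadratic residue mod p, hence 347 splits in O_K.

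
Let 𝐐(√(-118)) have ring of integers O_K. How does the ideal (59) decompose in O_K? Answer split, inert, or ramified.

-118 mod 4 = 2, hence disc K = 4·(-118) = -472 and O_K = ℤ[√-118].
Ramification test: 59 | -472. The prime 59 ramifies in K.

ramifies in O_K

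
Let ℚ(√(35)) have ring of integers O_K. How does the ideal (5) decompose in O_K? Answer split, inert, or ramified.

5 is ramified

d = 35 ≡ 3 (mod 4), so O_K = ℤ[√35] and disc(K) = 4d = 140.
Ramification test: 5 | 140. The prime 5 ramifies in K.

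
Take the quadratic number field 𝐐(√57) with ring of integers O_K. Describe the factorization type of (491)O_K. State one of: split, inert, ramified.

inert — (491) stays prime in O_K

57 mod 4 = 1, hence disc K = 57 and O_K = ℤ[(1+√57)/2].
491 ∤ 57, so 491 is unramified.
(57/491) = 57^245 mod 491 = 490, giving Legendre symbol -1.
Legendre symbol -1 ⇒ 491 is inert.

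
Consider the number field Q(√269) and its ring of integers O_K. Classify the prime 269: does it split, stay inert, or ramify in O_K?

269 mod 4 = 1, hence disc K = 269 and O_K = ℤ[(1+√269)/2].
269 divides disc(K) = 269, so 269 ramifies.

p ramifies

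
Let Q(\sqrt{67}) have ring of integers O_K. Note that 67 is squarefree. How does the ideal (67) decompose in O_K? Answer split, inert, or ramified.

ramifies in O_K

d = 67 ≡ 3 (mod 4), so O_K = ℤ[√67] and disc(K) = 4d = 268.
disc(K) = 268 = 67·4, so p = 67 is ramified.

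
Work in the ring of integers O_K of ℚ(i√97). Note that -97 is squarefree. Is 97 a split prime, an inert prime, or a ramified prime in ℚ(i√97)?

d = -97 ≡ 3 (mod 4), so O_K = ℤ[√-97] and disc(K) = 4d = -388.
disc(K) = -388 = 97·(-4), so p = 97 is ramified.

97 is ramified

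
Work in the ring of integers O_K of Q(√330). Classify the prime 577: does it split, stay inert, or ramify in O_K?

inert

330 mod 4 = 2, hence disc K = 4·330 = 1320 and O_K = ℤ[√330].
Since gcd(577, 1320) = 1 the prime 577 does not ramify.
(330/577) = 330^288 mod 577 = 576, giving Legendre symbol -1.
Legendre symbol -1 ⇒ 577 is inert.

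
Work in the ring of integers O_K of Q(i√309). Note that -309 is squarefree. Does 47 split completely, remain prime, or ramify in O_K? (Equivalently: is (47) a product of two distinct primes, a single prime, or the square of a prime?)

d = -309 ≡ 3 (mod 4), so O_K = ℤ[√-309] and disc(K) = 4d = -1236.
disc(K) = -1236 is not divisible by 47; 47 is unramified.
Compute (-309/47) via Euler: 20^((47-1)/2) mod 47 = 46, so (-309/47) = -1.
Legendre symbol -1 ⇒ 47 is inert.

inert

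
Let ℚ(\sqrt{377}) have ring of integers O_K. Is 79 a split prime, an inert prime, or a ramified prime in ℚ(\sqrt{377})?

377 mod 4 = 1, hence disc K = 377 and O_K = ℤ[(1+√377)/2].
disc(K) = 377 is not divisible by 79; 79 is unramified.
Euler's criterion: 377^39 mod 79 = 78. Thus (377|79) = -1.
(377/79) = -1, so 79 is inert.

79 remains inert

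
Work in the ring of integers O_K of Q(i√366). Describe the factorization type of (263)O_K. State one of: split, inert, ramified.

p is inert

d = -366 ≡ 2 (mod 4), so O_K = ℤ[√-366] and disc(K) = 4d = -1464.
263 ∤ -1464, so 263 is unramified.
Compute (-366/263) via Euler: 160^((263-1)/2) mod 263 = 262, so (-366/263) = -1.
Legendre symbol -1 ⇒ 263 is inert.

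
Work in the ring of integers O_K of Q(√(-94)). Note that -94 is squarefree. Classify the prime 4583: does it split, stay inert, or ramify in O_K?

splits completely

Since -94 ≢ 1 mod 4, the ring of integers is ℤ[√-94] with discriminant 4·(-94) = -376.
disc(K) = -376 is not divisible by 4583; 4583 is unramified.
Legendre symbol by Euler's criterion: (-94/4583) ≡ (-94)^2291 ≡ 1 (mod 4583), i.e. (-94/4583) = 1.
d is a quadratic residue mod p, hence 4583 splits in O_K.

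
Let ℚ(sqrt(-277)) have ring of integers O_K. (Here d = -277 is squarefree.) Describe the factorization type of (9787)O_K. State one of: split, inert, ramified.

remains prime (inert)

-277 mod 4 = 3, hence disc K = 4·(-277) = -1108 and O_K = ℤ[√-277].
disc(K) = -1108 is not divisible by 9787; 9787 is unramified.
Compute (-277/9787) via Euler: 9510^((9787-1)/2) mod 9787 = 9786, so (-277/9787) = -1.
Legendre symbol -1 ⇒ 9787 is inert.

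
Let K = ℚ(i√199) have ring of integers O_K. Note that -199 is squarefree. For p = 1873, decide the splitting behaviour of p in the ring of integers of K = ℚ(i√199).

-199 mod 4 = 1, hence disc K = -199 and O_K = ℤ[(1+√-199)/2].
1873 ∤ -199, so 1873 is unramified.
Legendre symbol by Euler's criterion: (-199/1873) ≡ (-199)^936 ≡ 1872 (mod 1873), i.e. (-199/1873) = -1.
Legendre symbol -1 ⇒ 1873 is inert.

1873 remains inert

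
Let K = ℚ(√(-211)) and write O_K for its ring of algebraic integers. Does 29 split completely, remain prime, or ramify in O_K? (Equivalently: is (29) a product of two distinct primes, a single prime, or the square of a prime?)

-211 mod 4 = 1, hence disc K = -211 and O_K = ℤ[(1+√-211)/2].
Since gcd(29, -211) = 1 the prime 29 does not ramify.
Legendre symbol by Euler's criterion: (-211/29) ≡ (-211)^14 ≡ 28 (mod 29), i.e. (-211/29) = -1.
d is a non-residue mod p, hence 29 remains inert in O_K.

p is inert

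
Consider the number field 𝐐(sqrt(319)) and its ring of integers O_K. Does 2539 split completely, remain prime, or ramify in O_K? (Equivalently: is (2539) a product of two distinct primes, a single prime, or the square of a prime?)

2539 remains inert

Since 319 ≢ 1 mod 4, the ring of integers is ℤ[√319] with discriminant 4·319 = 1276.
Since gcd(2539, 1276) = 1 the prime 2539 does not ramify.
(319/2539) = 319^1269 mod 2539 = 2538, giving Legendre symbol -1.
Legendre symbol -1 ⇒ 2539 is inert.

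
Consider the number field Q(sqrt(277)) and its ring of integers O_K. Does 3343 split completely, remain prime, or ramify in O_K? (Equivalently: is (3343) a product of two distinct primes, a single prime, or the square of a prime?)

Since 277 ≡ 1 mod 4, the ring of integers is ℤ[(1+√277)/2] with discriminant 277.
3343 ∤ 277, so 3343 is unramified.
Compute (277/3343) via Euler: 277^((3343-1)/2) mod 3343 = 1, so (277/3343) = 1.
d is a quadratic residue mod p, hence 3343 splits in O_K.

splits completely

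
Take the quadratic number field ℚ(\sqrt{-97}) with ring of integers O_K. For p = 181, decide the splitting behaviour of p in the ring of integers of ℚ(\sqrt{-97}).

-97 mod 4 = 3, hence disc K = 4·(-97) = -388 and O_K = ℤ[√-97].
Since gcd(181, -388) = 1 the prime 181 does not ramify.
Euler's criterion: (-97)^90 mod 181 = 180. Thus (-97|181) = -1.
Legendre symbol -1 ⇒ 181 is inert.

inert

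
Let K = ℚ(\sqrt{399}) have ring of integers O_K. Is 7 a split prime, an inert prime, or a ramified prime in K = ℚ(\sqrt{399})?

ramifies in O_K

Since 399 ≢ 1 mod 4, the ring of integers is ℤ[√399] with discriminant 4·399 = 1596.
Ramification test: 7 | 1596. The prime 7 ramifies in K.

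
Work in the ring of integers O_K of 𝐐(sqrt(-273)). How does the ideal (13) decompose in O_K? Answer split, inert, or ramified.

Since -273 ≢ 1 mod 4, the ring of integers is ℤ[√-273] with discriminant 4·(-273) = -1092.
13 divides disc(K) = -1092, so 13 ramifies.

ramified — (13) = 𝔭²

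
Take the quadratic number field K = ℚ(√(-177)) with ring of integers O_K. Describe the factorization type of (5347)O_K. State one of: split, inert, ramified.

Since -177 ≢ 1 mod 4, the ring of integers is ℤ[√-177] with discriminant 4·(-177) = -708.
Since gcd(5347, -708) = 1 the prime 5347 does not ramify.
Compute (-177/5347) via Euler: 5170^((5347-1)/2) mod 5347 = 1, so (-177/5347) = 1.
(-177/5347) = 1, so 5347 splits.

5347 splits in O_K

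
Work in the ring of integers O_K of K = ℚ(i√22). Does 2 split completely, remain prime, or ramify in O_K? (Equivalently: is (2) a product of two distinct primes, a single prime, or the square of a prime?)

p ramifies

d = -22 ≡ 2 (mod 4), so O_K = ℤ[√-22] and disc(K) = 4d = -88.
2 divides disc(K) = -88, so 2 ramifies.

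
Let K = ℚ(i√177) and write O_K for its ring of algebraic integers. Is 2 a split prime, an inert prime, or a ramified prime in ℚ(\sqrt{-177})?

ramified — (2) = 𝔭²

d = -177 ≡ 3 (mod 4), so O_K = ℤ[√-177] and disc(K) = 4d = -708.
Ramification test: 2 | -708. The prime 2 ramifies in K.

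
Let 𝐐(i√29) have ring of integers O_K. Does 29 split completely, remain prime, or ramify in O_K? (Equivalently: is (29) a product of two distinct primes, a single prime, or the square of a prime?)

29 is ramified

-29 mod 4 = 3, hence disc K = 4·(-29) = -116 and O_K = ℤ[√-29].
29 divides disc(K) = -116, so 29 ramifies.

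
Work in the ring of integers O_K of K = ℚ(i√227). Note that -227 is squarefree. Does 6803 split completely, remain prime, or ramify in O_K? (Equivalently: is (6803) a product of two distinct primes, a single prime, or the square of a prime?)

Since -227 ≡ 1 mod 4, the ring of integers is ℤ[(1+√-227)/2] with discriminant -227.
Since gcd(6803, -227) = 1 the prime 6803 does not ramify.
Compute (-227/6803) via Euler: 6576^((6803-1)/2) mod 6803 = 6802, so (-227/6803) = -1.
d is a non-residue mod p, hence 6803 remains inert in O_K.

6803 remains inert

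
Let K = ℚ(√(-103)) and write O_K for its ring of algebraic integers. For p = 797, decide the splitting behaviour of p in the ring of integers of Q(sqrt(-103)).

split

-103 mod 4 = 1, hence disc K = -103 and O_K = ℤ[(1+√-103)/2].
797 ∤ -103, so 797 is unramified.
(-103/797) = 694^398 mod 797 = 1, giving Legendre symbol 1.
d is a quadratic residue mod p, hence 797 splits in O_K.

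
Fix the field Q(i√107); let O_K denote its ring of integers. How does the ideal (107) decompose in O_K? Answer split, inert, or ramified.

ramified

d = -107 ≡ 1 (mod 4), so O_K = ℤ[(1+√-107)/2] and disc(K) = d = -107.
107 divides disc(K) = -107, so 107 ramifies.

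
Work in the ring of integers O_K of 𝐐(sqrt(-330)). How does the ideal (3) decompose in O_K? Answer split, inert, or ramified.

d = -330 ≡ 2 (mod 4), so O_K = ℤ[√-330] and disc(K) = 4d = -1320.
3 divides disc(K) = -1320, so 3 ramifies.

3 is ramified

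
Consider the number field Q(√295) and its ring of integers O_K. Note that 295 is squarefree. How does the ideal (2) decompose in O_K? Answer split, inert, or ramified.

Since 295 ≢ 1 mod 4, the ring of integers is ℤ[√295] with discriminant 4·295 = 1180.
disc(K) = 1180 = 2·590, so p = 2 is ramified.

2 is ramified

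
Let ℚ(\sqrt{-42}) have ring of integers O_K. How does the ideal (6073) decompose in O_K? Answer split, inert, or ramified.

-42 mod 4 = 2, hence disc K = 4·(-42) = -168 and O_K = ℤ[√-42].
Since gcd(6073, -168) = 1 the prime 6073 does not ramify.
Euler's criterion: (-42)^3036 mod 6073 = 1. Thus (-42|6073) = 1.
d is a quadratic residue mod p, hence 6073 splits in O_K.

splits completely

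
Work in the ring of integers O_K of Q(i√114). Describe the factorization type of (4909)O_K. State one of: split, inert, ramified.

remains prime (inert)

-114 mod 4 = 2, hence disc K = 4·(-114) = -456 and O_K = ℤ[√-114].
disc(K) = -456 is not divisible by 4909; 4909 is unramified.
Compute (-114/4909) via Euler: 4795^((4909-1)/2) mod 4909 = 4908, so (-114/4909) = -1.
d is a non-residue mod p, hence 4909 remains inert in O_K.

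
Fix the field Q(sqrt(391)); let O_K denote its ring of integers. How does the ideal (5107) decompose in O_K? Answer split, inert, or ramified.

splits completely

Since 391 ≢ 1 mod 4, the ring of integers is ℤ[√391] with discriminant 4·391 = 1564.
disc(K) = 1564 is not divisible by 5107; 5107 is unramified.
Euler's criterion: 391^2553 mod 5107 = 1. Thus (391|5107) = 1.
d is a quadratic residue mod p, hence 5107 splits in O_K.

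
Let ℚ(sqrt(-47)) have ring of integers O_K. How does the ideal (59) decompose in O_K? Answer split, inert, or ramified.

59 splits in O_K

d = -47 ≡ 1 (mod 4), so O_K = ℤ[(1+√-47)/2] and disc(K) = d = -47.
disc(K) = -47 is not divisible by 59; 59 is unramified.
(-47/59) = 12^29 mod 59 = 1, giving Legendre symbol 1.
d is a quadratic residue mod p, hence 59 splits in O_K.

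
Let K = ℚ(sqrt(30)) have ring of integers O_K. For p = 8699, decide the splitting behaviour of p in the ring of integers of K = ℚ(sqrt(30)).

p is inert

Since 30 ≢ 1 mod 4, the ring of integers is ℤ[√30] with discriminant 4·30 = 120.
8699 ∤ 120, so 8699 is unramified.
Euler's criterion: 30^4349 mod 8699 = 8698. Thus (30|8699) = -1.
(30/8699) = -1, so 8699 is inert.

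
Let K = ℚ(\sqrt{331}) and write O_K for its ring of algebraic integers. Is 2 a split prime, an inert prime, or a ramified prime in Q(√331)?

d = 331 ≡ 3 (mod 4), so O_K = ℤ[√331] and disc(K) = 4d = 1324.
Ramification test: 2 | 1324. The prime 2 ramifies in K.

ramified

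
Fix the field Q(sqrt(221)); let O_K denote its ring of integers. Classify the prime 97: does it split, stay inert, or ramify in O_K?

d = 221 ≡ 1 (mod 4), so O_K = ℤ[(1+√221)/2] and disc(K) = d = 221.
97 ∤ 221, so 97 is unramified.
Euler's criterion: 221^48 mod 97 = 1. Thus (221|97) = 1.
d is a quadratic residue mod p, hence 97 splits in O_K.

splits completely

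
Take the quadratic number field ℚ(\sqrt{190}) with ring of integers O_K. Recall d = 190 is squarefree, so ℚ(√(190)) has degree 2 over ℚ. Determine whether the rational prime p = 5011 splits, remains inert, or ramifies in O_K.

inert — (5011) stays prime in O_K

190 mod 4 = 2, hence disc K = 4·190 = 760 and O_K = ℤ[√190].
5011 ∤ 760, so 5011 is unramified.
(190/5011) = 190^2505 mod 5011 = 5010, giving Legendre symbol -1.
Legendre symbol -1 ⇒ 5011 is inert.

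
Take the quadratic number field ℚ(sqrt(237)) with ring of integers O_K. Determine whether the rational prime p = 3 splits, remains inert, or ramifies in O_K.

3 is ramified

d = 237 ≡ 1 (mod 4), so O_K = ℤ[(1+√237)/2] and disc(K) = d = 237.
disc(K) = 237 = 3·79, so p = 3 is ramified.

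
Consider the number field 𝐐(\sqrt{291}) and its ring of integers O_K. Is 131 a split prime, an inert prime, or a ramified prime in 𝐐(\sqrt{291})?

inert

291 mod 4 = 3, hence disc K = 4·291 = 1164 and O_K = ℤ[√291].
131 ∤ 1164, so 131 is unramified.
(291/131) = 29^65 mod 131 = 130, giving Legendre symbol -1.
Legendre symbol -1 ⇒ 131 is inert.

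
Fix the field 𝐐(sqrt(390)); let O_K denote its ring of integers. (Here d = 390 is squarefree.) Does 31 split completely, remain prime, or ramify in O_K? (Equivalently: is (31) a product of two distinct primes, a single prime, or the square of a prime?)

390 mod 4 = 2, hence disc K = 4·390 = 1560 and O_K = ℤ[√390].
disc(K) = 1560 is not divisible by 31; 31 is unramified.
Compute (390/31) via Euler: 18^((31-1)/2) mod 31 = 1, so (390/31) = 1.
d is a quadratic residue mod p, hence 31 splits in O_K.

split — (31) = 𝔭₁𝔭₂ with 𝔭₁ ≠ 𝔭₂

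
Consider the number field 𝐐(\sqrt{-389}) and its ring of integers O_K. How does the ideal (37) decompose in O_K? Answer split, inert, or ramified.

inert — (37) stays prime in O_K

Since -389 ≢ 1 mod 4, the ring of integers is ℤ[√-389] with discriminant 4·(-389) = -1556.
disc(K) = -1556 is not divisible by 37; 37 is unramified.
(-389/37) = 18^18 mod 37 = 36, giving Legendre symbol -1.
d is a non-residue mod p, hence 37 remains inert in O_K.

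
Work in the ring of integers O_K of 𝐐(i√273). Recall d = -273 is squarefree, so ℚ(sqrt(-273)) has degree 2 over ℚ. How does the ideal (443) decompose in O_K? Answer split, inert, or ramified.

-273 mod 4 = 3, hence disc K = 4·(-273) = -1092 and O_K = ℤ[√-273].
disc(K) = -1092 is not divisible by 443; 443 is unramified.
(-273/443) = 170^221 mod 443 = 1, giving Legendre symbol 1.
(-273/443) = 1, so 443 splits.

split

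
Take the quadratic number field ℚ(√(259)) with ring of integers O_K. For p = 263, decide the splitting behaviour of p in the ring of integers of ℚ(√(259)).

Since 259 ≢ 1 mod 4, the ring of integers is ℤ[√259] with discriminant 4·259 = 1036.
Since gcd(263, 1036) = 1 the prime 263 does not ramify.
Euler's criterion: 259^131 mod 263 = 262. Thus (259|263) = -1.
Legendre symbol -1 ⇒ 263 is inert.

inert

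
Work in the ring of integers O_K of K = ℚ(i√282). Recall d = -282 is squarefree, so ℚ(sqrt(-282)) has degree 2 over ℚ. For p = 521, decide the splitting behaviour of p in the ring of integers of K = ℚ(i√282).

p is inert

Since -282 ≢ 1 mod 4, the ring of integers is ℤ[√-282] with discriminant 4·(-282) = -1128.
521 ∤ -1128, so 521 is unramified.
(-282/521) = 239^260 mod 521 = 520, giving Legendre symbol -1.
d is a non-residue mod p, hence 521 remains inert in O_K.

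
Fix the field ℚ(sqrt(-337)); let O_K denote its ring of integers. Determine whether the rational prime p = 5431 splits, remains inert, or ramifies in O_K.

-337 mod 4 = 3, hence disc K = 4·(-337) = -1348 and O_K = ℤ[√-337].
disc(K) = -1348 is not divisible by 5431; 5431 is unramified.
Compute (-337/5431) via Euler: 5094^((5431-1)/2) mod 5431 = 5430, so (-337/5431) = -1.
(-337/5431) = -1, so 5431 is inert.

inert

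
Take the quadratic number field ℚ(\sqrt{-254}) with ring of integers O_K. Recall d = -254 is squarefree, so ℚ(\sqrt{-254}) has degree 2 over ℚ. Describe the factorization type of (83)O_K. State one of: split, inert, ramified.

d = -254 ≡ 2 (mod 4), so O_K = ℤ[√-254] and disc(K) = 4d = -1016.
83 ∤ -1016, so 83 is unramified.
Euler's criterion: (-254)^41 mod 83 = 1. Thus (-254|83) = 1.
d is a quadratic residue mod p, hence 83 splits in O_K.

p splits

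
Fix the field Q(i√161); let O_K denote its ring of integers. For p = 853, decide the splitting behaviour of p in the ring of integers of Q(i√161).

d = -161 ≡ 3 (mod 4), so O_K = ℤ[√-161] and disc(K) = 4d = -644.
Since gcd(853, -644) = 1 the prime 853 does not ramify.
Legendre symbol by Euler's criterion: (-161/853) ≡ (-161)^426 ≡ 852 (mod 853), i.e. (-161/853) = -1.
Legendre symbol -1 ⇒ 853 is inert.

remains prime (inert)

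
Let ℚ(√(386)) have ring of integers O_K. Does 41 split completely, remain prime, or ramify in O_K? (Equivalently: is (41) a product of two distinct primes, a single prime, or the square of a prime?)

inert — (41) stays prime in O_K

386 mod 4 = 2, hence disc K = 4·386 = 1544 and O_K = ℤ[√386].
disc(K) = 1544 is not divisible by 41; 41 is unramified.
Compute (386/41) via Euler: 17^((41-1)/2) mod 41 = 40, so (386/41) = -1.
d is a non-residue mod p, hence 41 remains inert in O_K.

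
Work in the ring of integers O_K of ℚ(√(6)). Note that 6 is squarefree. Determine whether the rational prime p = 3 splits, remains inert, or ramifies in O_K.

d = 6 ≡ 2 (mod 4), so O_K = ℤ[√6] and disc(K) = 4d = 24.
disc(K) = 24 = 3·8, so p = 3 is ramified.

ramified — (3) = 𝔭²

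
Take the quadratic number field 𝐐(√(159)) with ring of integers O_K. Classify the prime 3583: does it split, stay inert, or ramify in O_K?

159 mod 4 = 3, hence disc K = 4·159 = 636 and O_K = ℤ[√159].
disc(K) = 636 is not divisible by 3583; 3583 is unramified.
Euler's criterion: 159^1791 mod 3583 = 1. Thus (159|3583) = 1.
d is a quadratic residue mod p, hence 3583 splits in O_K.

split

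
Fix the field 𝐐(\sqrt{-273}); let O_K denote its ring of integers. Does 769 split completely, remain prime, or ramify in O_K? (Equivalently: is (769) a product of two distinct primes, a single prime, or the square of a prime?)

splits completely

Since -273 ≢ 1 mod 4, the ring of integers is ℤ[√-273] with discriminant 4·(-273) = -1092.
disc(K) = -1092 is not divisible by 769; 769 is unramified.
Legendre symbol by Euler's criterion: (-273/769) ≡ (-273)^384 ≡ 1 (mod 769), i.e. (-273/769) = 1.
Legendre symbol 1 ⇒ 769 is split.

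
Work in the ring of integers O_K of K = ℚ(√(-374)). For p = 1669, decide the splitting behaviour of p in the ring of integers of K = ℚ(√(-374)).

remains prime (inert)

d = -374 ≡ 2 (mod 4), so O_K = ℤ[√-374] and disc(K) = 4d = -1496.
1669 ∤ -1496, so 1669 is unramified.
Euler's criterion: (-374)^834 mod 1669 = 1668. Thus (-374|1669) = -1.
(-374/1669) = -1, so 1669 is inert.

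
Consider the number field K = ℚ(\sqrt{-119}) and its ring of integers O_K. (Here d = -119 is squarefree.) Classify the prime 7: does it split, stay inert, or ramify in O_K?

ramified

-119 mod 4 = 1, hence disc K = -119 and O_K = ℤ[(1+√-119)/2].
7 divides disc(K) = -119, so 7 ramifies.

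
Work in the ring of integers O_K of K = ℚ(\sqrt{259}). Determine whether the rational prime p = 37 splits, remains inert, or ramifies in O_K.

ramified

259 mod 4 = 3, hence disc K = 4·259 = 1036 and O_K = ℤ[√259].
disc(K) = 1036 = 37·28, so p = 37 is ramified.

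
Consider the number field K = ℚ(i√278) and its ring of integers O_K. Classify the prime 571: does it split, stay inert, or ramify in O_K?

d = -278 ≡ 2 (mod 4), so O_K = ℤ[√-278] and disc(K) = 4d = -1112.
disc(K) = -1112 is not divisible by 571; 571 is unramified.
(-278/571) = 293^285 mod 571 = 1, giving Legendre symbol 1.
(-278/571) = 1, so 571 splits.

571 splits in O_K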